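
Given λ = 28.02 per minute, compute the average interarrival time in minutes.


Mean interarrival time = 1/λ = 1/28.02 minute = 0.03569 minute
In minutes: 0.03569 × 1 = 0.03569 min

Final: 0.03569 min


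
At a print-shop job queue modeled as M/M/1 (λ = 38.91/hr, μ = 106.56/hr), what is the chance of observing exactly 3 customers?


ρ = 38.91/106.56 = 0.3651
P_n = (1−ρ)·ρ^n = (1 − 0.3651)·0.3651^3 = 0.6349·0.048686 = 0.030908

Final: 0.030908


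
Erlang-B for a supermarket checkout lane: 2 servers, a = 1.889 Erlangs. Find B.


B(c,a) = (a^c/c!) / Σ_{k=0}^{c} a^k/k!
a^2/2! = 1.784161
Σ terms (k=0..2): 1.00000 + 1.88900 + 1.78416 = 4.673160
B = 1.784161/4.673160 = 0.381789

Final: 0.381789


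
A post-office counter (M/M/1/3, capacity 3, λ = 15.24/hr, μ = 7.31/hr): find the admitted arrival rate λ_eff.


ρ = 2.0848; P_K = (1−ρ)ρ^3/(1−ρ^4) = 0.549424
λ_eff = λ(1 − P_K) = 15.24·(1 − 0.549424) = 15.24·0.450576 = 6.8668 /hr

Final: 6.8668 /hr


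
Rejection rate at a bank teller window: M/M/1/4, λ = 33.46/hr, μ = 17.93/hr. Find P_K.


ρ = λ/μ = 33.46/17.93 = 1.8661
P_K = (1−ρ)ρ^K/(1−ρ^(K+1)) = (-0.8661·12.127816)/(1 − 22.632276)
= -10.504461/-21.632276 = 0.485592

Final: 0.485592


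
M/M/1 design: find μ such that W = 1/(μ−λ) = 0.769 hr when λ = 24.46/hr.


W = 1/(μ−λ) ⇒ μ − λ = 1/W = 1/0.769 = 1.3004
μ = λ + 1/W = 24.46 + 1.3004 = 25.7604 per hr

Final: 25.7604 /hr


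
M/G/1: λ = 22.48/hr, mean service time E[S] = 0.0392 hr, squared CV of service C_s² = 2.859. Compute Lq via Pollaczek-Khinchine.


ρ = λ·E[S] = 22.48·0.0392 = 0.8812
Lq = ρ²(1+C_s²)/(2(1−ρ)) = 0.7765·(1+2.859)/(2·0.1188)
= 0.7765·3.8590/0.2376 = 12.61396

Final: 12.61396


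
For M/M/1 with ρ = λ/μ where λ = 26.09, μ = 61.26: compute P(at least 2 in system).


ρ = 26.09/61.26 = 0.4259
P(N ≥ n) = ρ^n = 0.4259^2 = 0.181382

Final: 0.181382


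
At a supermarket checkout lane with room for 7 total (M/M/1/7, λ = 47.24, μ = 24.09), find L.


ρ = 47.24/24.09 = 1.9610
L = ρ[1 − (K+1)ρ^K + Kρ^(K+1)] / [(1−ρ)(1−ρ^(K+1))]
Numerator: 1.9610·(1 − 8·111.509437 + 7·218.667738) = 1254.239978
Denominator: (-0.9610)·(-217.667738) = 209.174268
L = 1254.239978/209.174268 = 5.9961

Final: 5.9961


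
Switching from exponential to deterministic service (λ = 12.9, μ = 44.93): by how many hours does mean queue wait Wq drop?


ρ = 12.9/44.93 = 0.2871
Wq(M/M/1) = ρ/(μ−λ) = 0.2871/32.03 = 0.008964 hr
Wq(M/D/1) = ρ/(2(μ−λ)) = 0.004482 hr
Savings = 0.008964 − 0.004482 = 0.004482 hr

Final: 0.004482 hr


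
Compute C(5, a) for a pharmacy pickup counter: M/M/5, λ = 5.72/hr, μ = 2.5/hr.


a = λ/μ = 2.2880; ρ = a/5 = 0.4576
P₀ = 0.099931 (from M/M/c formula)
C(c,a) = [a^c/(c!(1−ρ))]·P₀ = [62.70181/(120·0.5424)]·0.099931
= 0.96334·0.099931 = 0.096267

Final: 0.096267


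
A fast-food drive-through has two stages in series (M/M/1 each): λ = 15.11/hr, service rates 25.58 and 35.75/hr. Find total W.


Each node sees arrival rate λ = 15.11/hr (tandem ⇒ throughput preserved).
W₁ = 1/(μ₁−λ) = 1/(25.58−15.11) = 0.09551 hr
W₂ = 1/(μ₂−λ) = 1/(35.75−15.11) = 0.04845 hr
W_total = W₁ + W₂ = 0.09551 + 0.04845 = 0.14396 hr

Final: 0.14396 hr


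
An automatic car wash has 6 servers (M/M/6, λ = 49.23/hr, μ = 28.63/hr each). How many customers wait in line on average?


a = λ/μ = 1.7195; ρ = a/6 = 0.2866
P₀ = 0.179046
Lq = P₀·a^c·ρ / (c!·(1−ρ)²) = 0.179046·25.84943·0.2866/(720·0.50896)
= 0.003620

Final: 0.003620


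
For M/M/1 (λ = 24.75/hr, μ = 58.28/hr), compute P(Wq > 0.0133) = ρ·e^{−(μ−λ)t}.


ρ = 24.75/58.28 = 0.4247
P(Wq > t) = ρ·e^{−(μ−λ)t} = 0.4247·e^{−0.4459}
= 0.4247·0.640216 = 0.271883

Final: 0.271883


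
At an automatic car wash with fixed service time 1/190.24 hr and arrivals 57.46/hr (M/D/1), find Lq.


ρ = 57.46/190.24 = 0.3020
M/D/1: Lq = ρ²/(2(1−ρ)) = 0.09123/(2·0.6980) = 0.06535

Final: 0.06535


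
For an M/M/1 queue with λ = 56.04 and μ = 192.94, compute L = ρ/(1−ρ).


ρ = λ/μ = 56.04/192.94 = 0.2905
L = ρ/(1−ρ) = 0.2905/(1 − 0.2905) = 0.2905/0.7095 = 0.4093

Final: 0.4093


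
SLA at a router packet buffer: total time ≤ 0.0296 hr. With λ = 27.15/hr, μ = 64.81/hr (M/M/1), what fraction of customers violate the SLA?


W ~ Exponential(μ−λ) for M/M/1.
μ − λ = 64.81 − 27.15 = 37.6600
P(W > t) = e^{−(μ−λ)t} = e^{−1.1147} = 0.328002

Final: 0.328002


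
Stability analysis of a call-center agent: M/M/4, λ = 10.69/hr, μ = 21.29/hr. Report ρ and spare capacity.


Total capacity cμ = 4·21.29 = 85.16/hr
ρ = λ/(cμ) = 10.69/85.16 = 0.1255
Stable ⇔ ρ < 1: YES
Spare capacity = cμ − λ = 85.16 − 10.69 = 74.47/hr

Final: ρ = 0.1255; stable; margin = 74.47/hr


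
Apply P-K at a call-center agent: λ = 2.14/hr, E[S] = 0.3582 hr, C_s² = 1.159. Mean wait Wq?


ρ = λ·E[S] = 2.14·0.3582 = 0.7665
E[S²] = E[S]²(1+C_s²) = 0.3582²·(1+1.159) = 0.277015
Wq = λ·E[S²]/(2(1−ρ)) = 2.14·0.277015/(2·0.2335) = 1.26967 hr

Final: 1.26967 hr


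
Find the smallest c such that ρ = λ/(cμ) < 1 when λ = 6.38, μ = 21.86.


Stability requires cμ > λ ⇔ c > λ/μ.
λ/μ = 6.38/21.86 = 0.2919
Minimum integer c = ⌊0.2919⌋ + 1 = 1
Check: 1·21.86 = 21.86 > 6.38, while 0·21.86 = 0.00 ≤ 6.38

Final: 1 servers


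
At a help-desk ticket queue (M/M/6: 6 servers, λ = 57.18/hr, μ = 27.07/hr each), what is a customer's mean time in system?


a = 2.1123; ρ = 0.3521; P₀ = 0.120710
Lq = P₀·a^c·ρ/(c!(1−ρ)²) = 0.01249
Wq = Lq/λ = 0.01249/57.18 = 0.0002184 hr
W = Wq + 1/μ = 0.0002184 + 0.03694 = 0.03716 hr

Final: 0.03716 hr


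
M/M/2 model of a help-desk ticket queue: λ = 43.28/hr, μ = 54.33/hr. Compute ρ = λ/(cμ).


ρ = λ/(cμ) = 43.28/(2·54.33) = 43.28/108.66 = 0.3983

Final: 0.3983


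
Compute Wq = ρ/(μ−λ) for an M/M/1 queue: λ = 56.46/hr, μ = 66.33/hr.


ρ = 56.46/66.33 = 0.8512
Wq = ρ/(μ−λ) = 0.8512/(66.33 − 56.46) = 0.8512/9.87 = 0.08624 hr

Final: 0.08624 hr


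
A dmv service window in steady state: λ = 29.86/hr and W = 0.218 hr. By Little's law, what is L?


L = λW = 29.86·0.218 = 6.5095

Final: 6.5095


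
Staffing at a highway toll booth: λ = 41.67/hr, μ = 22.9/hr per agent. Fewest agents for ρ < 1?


Stability requires cμ > λ ⇔ c > λ/μ.
λ/μ = 41.67/22.9 = 1.8197
Minimum integer c = ⌊1.8197⌋ + 1 = 2
Check: 2·22.9 = 45.80 > 41.67, while 1·22.9 = 22.90 ≤ 41.67

Final: 2 servers


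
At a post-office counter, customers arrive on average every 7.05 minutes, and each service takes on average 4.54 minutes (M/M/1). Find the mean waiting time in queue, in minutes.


λ = 60/7.05 = 8.5106 /hr
μ = 60/4.54 = 13.2159 /hr
ρ = λ/μ = 8.5106/13.2159 = 0.6440
Wq = ρ/(μ−λ) = 0.6440/(13.2159−8.5106) = 0.13686 hr
In minutes: 0.13686·60 = 8.212 min

Final: 8.212 min


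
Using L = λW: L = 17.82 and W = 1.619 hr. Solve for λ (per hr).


λ = L/W = 17.82/1.619 = 11.0068 /hr

Final: 11.0068 /hr


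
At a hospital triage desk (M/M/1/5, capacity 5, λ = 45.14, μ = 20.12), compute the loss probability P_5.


ρ = λ/μ = 45.14/20.12 = 2.2435
P_K = (1−ρ)ρ^K/(1−ρ^(K+1)) = (-1.2435·56.841809)/(1 − 127.526802)
= -70.684993/-126.526802 = 0.558656

Final: 0.558656


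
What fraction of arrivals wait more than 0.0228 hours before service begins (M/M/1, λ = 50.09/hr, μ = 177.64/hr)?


ρ = 50.09/177.64 = 0.2820
P(Wq > t) = ρ·e^{−(μ−λ)t} = 0.2820·e^{−2.9081}
= 0.2820·0.054577 = 0.015389

Final: 0.015389


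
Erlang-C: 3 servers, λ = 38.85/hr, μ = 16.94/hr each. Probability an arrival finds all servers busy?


a = λ/μ = 2.2934; ρ = a/3 = 0.7645
P₀ = 0.069163 (from M/M/c formula)
C(c,a) = [a^c/(c!(1−ρ))]·P₀ = [12.06238/(6·0.2355)]·0.069163
= 8.53537·0.069163 = 0.590333

Final: 0.590333


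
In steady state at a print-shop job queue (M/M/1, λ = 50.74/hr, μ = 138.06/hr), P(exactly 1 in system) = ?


ρ = 50.74/138.06 = 0.3675
P_n = (1−ρ)·ρ^n = (1 − 0.3675)·0.3675^1 = 0.6325·0.367521 = 0.232449

Final: 0.232449


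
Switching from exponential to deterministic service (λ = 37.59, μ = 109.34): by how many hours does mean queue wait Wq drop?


ρ = 37.59/109.34 = 0.3438
Wq(M/M/1) = ρ/(μ−λ) = 0.3438/71.75 = 0.004791 hr
Wq(M/D/1) = ρ/(2(μ−λ)) = 0.002396 hr
Savings = 0.004791 − 0.002396 = 0.002396 hr

Final: 0.002396 hr


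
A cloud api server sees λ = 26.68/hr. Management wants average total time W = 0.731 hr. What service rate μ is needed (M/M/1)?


W = 1/(μ−λ) ⇒ μ − λ = 1/W = 1/0.731 = 1.3680
μ = λ + 1/W = 26.68 + 1.3680 = 28.0480 per hr

Final: 28.0480 /hr


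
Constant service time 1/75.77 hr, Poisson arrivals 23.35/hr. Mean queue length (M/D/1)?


ρ = 23.35/75.77 = 0.3082
M/D/1: Lq = ρ²/(2(1−ρ)) = 0.09497/(2·0.6918) = 0.06864

Final: 0.06864


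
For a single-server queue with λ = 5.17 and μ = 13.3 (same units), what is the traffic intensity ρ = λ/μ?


ρ = λ/μ = 5.17/13.3 = 0.3887

Final: 0.3887


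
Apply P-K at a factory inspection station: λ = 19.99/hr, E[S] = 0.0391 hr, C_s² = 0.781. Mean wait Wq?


ρ = λ·E[S] = 19.99·0.0391 = 0.7816
E[S²] = E[S]²(1+C_s²) = 0.0391²·(1+0.781) = 0.002723
Wq = λ·E[S²]/(2(1−ρ)) = 19.99·0.002723/(2·0.2184) = 0.12461 hr

Final: 0.12461 hr


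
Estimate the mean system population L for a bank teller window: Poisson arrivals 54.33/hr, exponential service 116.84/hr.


ρ = λ/μ = 54.33/116.84 = 0.4650
L = ρ/(1−ρ) = 0.4650/(1 − 0.4650) = 0.4650/0.5350 = 0.8691

Final: 0.8691


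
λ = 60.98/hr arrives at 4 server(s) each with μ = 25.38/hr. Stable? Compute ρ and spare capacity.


Total capacity cμ = 4·25.38 = 101.52/hr
ρ = λ/(cμ) = 60.98/101.52 = 0.6007
Stable ⇔ ρ < 1: YES
Spare capacity = cμ − λ = 101.52 − 60.98 = 40.54/hr

Final: ρ = 0.6007; stable; margin = 40.54/hr


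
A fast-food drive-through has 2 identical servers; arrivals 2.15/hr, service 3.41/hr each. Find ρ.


ρ = λ/(cμ) = 2.15/(2·3.41) = 2.15/6.82 = 0.3152

Final: 0.3152


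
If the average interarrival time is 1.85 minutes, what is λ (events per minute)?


λ = 1/(interarrival time) in consistent units.
1 minute = 1 min, so λ = 1/1.85 = 0.5405 per minute

Final: 0.5405 /min


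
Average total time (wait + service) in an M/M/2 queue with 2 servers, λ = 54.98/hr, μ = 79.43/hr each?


a = 0.6922; ρ = 0.3461; P₀ = 0.485784
Lq = P₀·a^c·ρ/(c!(1−ρ)²) = 0.09419
Wq = Lq/λ = 0.09419/54.98 = 0.001713 hr
W = Wq + 1/μ = 0.001713 + 0.01259 = 0.01430 hr

Final: 0.01430 hr


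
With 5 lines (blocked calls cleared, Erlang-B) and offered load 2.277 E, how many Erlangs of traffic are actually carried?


B(5,2.277) = 0.053879 (Erlang-B)
Carried load = a(1 − B) = 2.277·(1 − 0.053879) = 2.277·0.946121 = 2.1543 E

Final: 2.1543 Erlangs


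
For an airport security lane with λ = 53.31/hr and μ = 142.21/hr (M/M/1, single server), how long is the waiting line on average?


ρ = 53.31/142.21 = 0.3749
Lq = ρ²/(1−ρ) = 0.1405/0.6251 = 0.2248

Final: 0.2248


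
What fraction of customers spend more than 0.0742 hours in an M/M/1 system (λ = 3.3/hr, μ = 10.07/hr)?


W ~ Exponential(μ−λ) for M/M/1.
μ − λ = 10.07 − 3.3 = 6.7700
P(W > t) = e^{−(μ−λ)t} = e^{−0.5023} = 0.605117

Final: 0.605117


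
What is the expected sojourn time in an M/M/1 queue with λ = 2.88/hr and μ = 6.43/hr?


W = 1/(μ−λ) = 1/(6.43 − 2.88) = 1/3.55 = 0.2817 hr

Final: 0.2817 hr


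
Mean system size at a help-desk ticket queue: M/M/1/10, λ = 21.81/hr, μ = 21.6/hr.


ρ = 21.81/21.6 = 1.0097
L = ρ[1 − (K+1)ρ^K + Kρ^(K+1)] / [(1−ρ)(1−ρ^(K+1))]
Numerator: 1.0097·(1 − 11·1.101588 + 10·1.112298) = 0.005565
Denominator: (-0.009722)·(-0.112298) = 0.001092
L = 0.005565/0.001092 = 5.0967

Final: 5.0967


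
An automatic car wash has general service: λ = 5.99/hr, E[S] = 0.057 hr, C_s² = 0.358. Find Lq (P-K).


ρ = λ·E[S] = 5.99·0.057 = 0.3414
Lq = ρ²(1+C_s²)/(2(1−ρ)) = 0.1166·(1+0.358)/(2·0.6586)
= 0.1166·1.3580/1.3171 = 0.12019

Final: 0.12019


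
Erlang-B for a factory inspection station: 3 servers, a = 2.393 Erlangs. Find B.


B(c,a) = (a^c/c!) / Σ_{k=0}^{c} a^k/k!
a^3/3! = 2.283899
Σ terms (k=0..3): 1.00000 + 2.39300 + 2.86322 + 2.28390 = 8.540123
B = 2.283899/8.540123 = 0.267432

Final: 0.267432


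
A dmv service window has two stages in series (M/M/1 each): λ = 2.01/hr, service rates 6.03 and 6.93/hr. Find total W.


Each node sees arrival rate λ = 2.01/hr (tandem ⇒ throughput preserved).
W₁ = 1/(μ₁−λ) = 1/(6.03−2.01) = 0.24876 hr
W₂ = 1/(μ₂−λ) = 1/(6.93−2.01) = 0.20325 hr
W_total = W₁ + W₂ = 0.24876 + 0.20325 = 0.45201 hr

Final: 0.45201 hr


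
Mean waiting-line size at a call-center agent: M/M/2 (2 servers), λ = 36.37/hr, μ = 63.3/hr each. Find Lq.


a = λ/μ = 0.5746; ρ = a/2 = 0.2873
P₀ = 0.553660
Lq = P₀·a^c·ρ / (c!·(1−ρ)²) = 0.553660·0.33013·0.2873/(2·0.50797)
= 0.05169

Final: 0.05169


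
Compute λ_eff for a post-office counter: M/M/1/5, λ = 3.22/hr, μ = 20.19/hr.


ρ = 0.1595; P_K = (1−ρ)ρ^5/(1−ρ^6) = 0.00008673
λ_eff = λ(1 − P_K) = 3.22·(1 − 0.00008673) = 3.22·0.999913 = 3.2197 /hr

Final: 3.2197 /hr


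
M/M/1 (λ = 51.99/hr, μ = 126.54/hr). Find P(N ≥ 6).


ρ = 51.99/126.54 = 0.4109
P(N ≥ n) = ρ^n = 0.4109^6 = 0.004810

Final: 0.004810


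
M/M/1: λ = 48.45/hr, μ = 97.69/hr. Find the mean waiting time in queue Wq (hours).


ρ = 48.45/97.69 = 0.4960
Wq = ρ/(μ−λ) = 0.4960/(97.69 − 48.45) = 0.4960/49.24 = 0.01007 hr

Final: 0.01007 hr


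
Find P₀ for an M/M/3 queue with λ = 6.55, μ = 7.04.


a = λ/μ = 6.55/7.04 = 0.9304; ρ = a/c = 0.3101
Σ_{k=0}^{2} a^k/k! (terms k=0..2) = 1.00000 + 0.93040 + 0.43282 = 2.36322
Tail: a^3/(3!(1−ρ)) = 0.80539/(6·0.6899) = 0.19458
P₀ = 1/(2.36322 + 0.19458) = 1/2.55779 = 0.390962

Final: 0.390962


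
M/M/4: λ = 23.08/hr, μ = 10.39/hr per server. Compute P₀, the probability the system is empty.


a = λ/μ = 23.08/10.39 = 2.2214; ρ = a/c = 0.5553
Σ_{k=0}^{3} a^k/k! (terms k=0..3) = 1.00000 + 2.22137 + 2.46724 + 1.82688 = 7.51548
Tail: a^4/(4!(1−ρ)) = 24.34899/(24·0.4447) = 2.28162
P₀ = 1/(7.51548 + 2.28162) = 1/9.79710 = 0.102071

Final: 0.102071


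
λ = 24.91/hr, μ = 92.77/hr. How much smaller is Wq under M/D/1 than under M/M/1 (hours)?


ρ = 24.91/92.77 = 0.2685
Wq(M/M/1) = ρ/(μ−λ) = 0.2685/67.86 = 0.003957 hr
Wq(M/D/1) = ρ/(2(μ−λ)) = 0.001978 hr
Savings = 0.003957 − 0.001978 = 0.001978 hr

Final: 0.001978 hr


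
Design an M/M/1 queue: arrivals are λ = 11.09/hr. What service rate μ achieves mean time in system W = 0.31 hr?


W = 1/(μ−λ) ⇒ μ − λ = 1/W = 1/0.31 = 3.2258
μ = λ + 1/W = 11.09 + 3.2258 = 14.3158 per hr

Final: 14.3158 /hr


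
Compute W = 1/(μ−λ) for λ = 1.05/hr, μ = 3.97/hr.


W = 1/(μ−λ) = 1/(3.97 − 1.05) = 1/2.92 = 0.3425 hr

Final: 0.3425 hr


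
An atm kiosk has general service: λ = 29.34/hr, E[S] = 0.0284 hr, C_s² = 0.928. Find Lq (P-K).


ρ = λ·E[S] = 29.34·0.0284 = 0.8333
Lq = ρ²(1+C_s²)/(2(1−ρ)) = 0.6943·(1+0.928)/(2·0.1667)
= 0.6943·1.9280/0.3335 = 4.01406

Final: 4.01406


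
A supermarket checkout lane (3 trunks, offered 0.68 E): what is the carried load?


B(3,0.68) = 0.026688 (Erlang-B)
Carried load = a(1 − B) = 0.68·(1 − 0.026688) = 0.68·0.973312 = 0.6619 E

Final: 0.6619 Erlangs


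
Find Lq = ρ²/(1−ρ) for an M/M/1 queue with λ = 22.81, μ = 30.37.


ρ = 22.81/30.37 = 0.7511
Lq = ρ²/(1−ρ) = 0.5641/0.2489 = 2.2661

Final: 2.2661


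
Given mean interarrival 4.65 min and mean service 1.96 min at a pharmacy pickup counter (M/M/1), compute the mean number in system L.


λ = 60/4.65 = 12.9032 /hr
μ = 60/1.96 = 30.6122 /hr
ρ = λ/μ = 12.9032/30.6122 = 0.4215
L = ρ/(1−ρ) = 0.4215/0.5785 = 0.7286

Final: 0.7286


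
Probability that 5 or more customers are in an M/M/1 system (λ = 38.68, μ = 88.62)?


ρ = 38.68/88.62 = 0.4365
P(N ≥ n) = ρ^n = 0.4365^5 = 0.015841

Final: 0.015841


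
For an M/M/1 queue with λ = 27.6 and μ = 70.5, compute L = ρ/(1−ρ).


ρ = λ/μ = 27.6/70.5 = 0.3915
L = ρ/(1−ρ) = 0.3915/(1 − 0.3915) = 0.3915/0.6085 = 0.6434

Final: 0.6434


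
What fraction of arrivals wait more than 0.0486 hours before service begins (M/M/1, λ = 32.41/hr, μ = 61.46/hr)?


ρ = 32.41/61.46 = 0.5273
P(Wq > t) = ρ·e^{−(μ−λ)t} = 0.5273·e^{−1.4118}
= 0.5273·0.243697 = 0.128510

Final: 0.128510


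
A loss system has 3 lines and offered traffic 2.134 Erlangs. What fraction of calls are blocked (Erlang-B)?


B(c,a) = (a^c/c!) / Σ_{k=0}^{c} a^k/k!
a^3/3! = 1.619690
Σ terms (k=0..3): 1.00000 + 2.13400 + 2.27698 + 1.61969 = 7.030668
B = 1.619690/7.030668 = 0.230375

Final: 0.230375


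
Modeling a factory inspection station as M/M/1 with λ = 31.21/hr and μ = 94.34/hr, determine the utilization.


ρ = λ/μ = 31.21/94.34 = 0.3308

Final: 0.3308


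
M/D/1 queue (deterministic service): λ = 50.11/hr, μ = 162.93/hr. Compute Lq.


ρ = 50.11/162.93 = 0.3076
M/D/1: Lq = ρ²/(2(1−ρ)) = 0.09459/(2·0.6924) = 0.06830

Final: 0.06830


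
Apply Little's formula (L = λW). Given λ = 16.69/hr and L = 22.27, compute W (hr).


W = L/λ = 22.27/16.69 = 1.3343 hr

Final: 1.3343 hr


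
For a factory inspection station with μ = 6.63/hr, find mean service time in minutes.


Mean service time = 1/μ = 1/6.63 hour = 0.15083 hour
In minutes: 0.15083 × 60 = 9.0498 min

Final: 9.0498 min


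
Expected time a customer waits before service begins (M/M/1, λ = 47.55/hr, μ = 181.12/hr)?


ρ = 47.55/181.12 = 0.2625
Wq = ρ/(μ−λ) = 0.2625/(181.12 − 47.55) = 0.2625/133.57 = 0.001966 hr

Final: 0.001966 hr


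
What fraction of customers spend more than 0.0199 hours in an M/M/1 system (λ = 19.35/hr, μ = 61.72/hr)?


W ~ Exponential(μ−λ) for M/M/1.
μ − λ = 61.72 − 19.35 = 42.3700
P(W > t) = e^{−(μ−λ)t} = e^{−0.8432} = 0.430347

Final: 0.430347


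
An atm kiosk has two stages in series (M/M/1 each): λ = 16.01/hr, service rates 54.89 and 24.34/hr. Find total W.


Each node sees arrival rate λ = 16.01/hr (tandem ⇒ throughput preserved).
W₁ = 1/(μ₁−λ) = 1/(54.89−16.01) = 0.02572 hr
W₂ = 1/(μ₂−λ) = 1/(24.34−16.01) = 0.12005 hr
W_total = W₁ + W₂ = 0.02572 + 0.12005 = 0.14577 hr

Final: 0.14577 hr


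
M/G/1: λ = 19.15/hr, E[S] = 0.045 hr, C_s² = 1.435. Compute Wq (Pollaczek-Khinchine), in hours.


ρ = λ·E[S] = 19.15·0.045 = 0.8617
E[S²] = E[S]²(1+C_s²) = 0.045²·(1+1.435) = 0.004931
Wq = λ·E[S²]/(2(1−ρ)) = 19.15·0.004931/(2·0.1383) = 0.34151 hr

Final: 0.34151 hr


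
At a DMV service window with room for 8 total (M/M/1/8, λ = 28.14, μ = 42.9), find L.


ρ = 28.14/42.9 = 0.6559
L = ρ[1 − (K+1)ρ^K + Kρ^(K+1)] / [(1−ρ)(1−ρ^(K+1))]
Numerator: 0.6559·(1 − 9·0.034272 + 8·0.022480) = 0.571588
Denominator: (0.3441)·(0.977520) = 0.336321
L = 0.571588/0.336321 = 1.6995

Final: 1.6995


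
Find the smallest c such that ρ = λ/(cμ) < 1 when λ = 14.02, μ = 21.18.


Stability requires cμ > λ ⇔ c > λ/μ.
λ/μ = 14.02/21.18 = 0.6619
Minimum integer c = ⌊0.6619⌋ + 1 = 1
Check: 1·21.18 = 21.18 > 14.02, while 0·21.18 = 0.00 ≤ 14.02

Final: 1 servers


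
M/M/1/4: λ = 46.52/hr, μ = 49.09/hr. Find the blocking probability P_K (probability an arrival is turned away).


ρ = λ/μ = 46.52/49.09 = 0.9476
P_K = (1−ρ)ρ^K/(1−ρ^(K+1)) = (0.05235·0.806467)/(1 − 0.764246)
= 0.042221/0.235754 = 0.179089

Final: 0.179089


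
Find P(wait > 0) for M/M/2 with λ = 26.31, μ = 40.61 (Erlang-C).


a = λ/μ = 0.6479; ρ = a/2 = 0.3239
P₀ = 0.510648 (from M/M/c formula)
C(c,a) = [a^c/(c!(1−ρ))]·P₀ = [0.41974/(2·0.6761)]·0.510648
= 0.31043·0.510648 = 0.158518

Final: 0.158518


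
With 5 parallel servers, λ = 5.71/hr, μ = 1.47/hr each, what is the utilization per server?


ρ = λ/(cμ) = 5.71/(5·1.47) = 5.71/7.35 = 0.7769

Final: 0.7769


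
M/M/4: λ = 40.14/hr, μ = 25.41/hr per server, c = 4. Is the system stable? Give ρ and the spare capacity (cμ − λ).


Total capacity cμ = 4·25.41 = 101.64/hr
ρ = λ/(cμ) = 40.14/101.64 = 0.3949
Stable ⇔ ρ < 1: YES
Spare capacity = cμ − λ = 101.64 − 40.14 = 61.50/hr

Final: ρ = 0.3949; stable; margin = 61.50/hr


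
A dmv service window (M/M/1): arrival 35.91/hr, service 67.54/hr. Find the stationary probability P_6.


ρ = 35.91/67.54 = 0.5317
P_n = (1−ρ)·ρ^n = (1 − 0.5317)·0.5317^6 = 0.4683·0.022591 = 0.010579

Final: 0.010579


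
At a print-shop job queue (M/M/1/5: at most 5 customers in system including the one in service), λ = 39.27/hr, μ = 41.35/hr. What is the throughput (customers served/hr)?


ρ = 0.9497; P_K = (1−ρ)ρ^5/(1−ρ^6) = 0.145924
λ_eff = λ(1 − P_K) = 39.27·(1 − 0.145924) = 39.27·0.854076 = 33.5396 /hr

Final: 33.5396 /hr


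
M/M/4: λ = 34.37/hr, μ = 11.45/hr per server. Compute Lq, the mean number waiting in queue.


a = λ/μ = 3.0017; ρ = a/4 = 0.7504
P₀ = 0.037636
Lq = P₀·a^c·ρ / (c!·(1−ρ)²) = 0.037636·81.18881·0.7504/(24·0.06228)
= 1.53407

Final: 1.53407


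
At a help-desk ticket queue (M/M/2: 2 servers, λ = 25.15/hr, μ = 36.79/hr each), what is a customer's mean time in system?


a = 0.6836; ρ = 0.3418; P₀ = 0.490530
Lq = P₀·a^c·ρ/(c!(1−ρ)²) = 0.09043
Wq = Lq/λ = 0.09043/25.15 = 0.003596 hr
W = Wq + 1/μ = 0.003596 + 0.02718 = 0.03078 hr

Final: 0.03078 hr


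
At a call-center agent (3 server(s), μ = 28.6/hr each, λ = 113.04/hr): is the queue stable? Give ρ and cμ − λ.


Total capacity cμ = 3·28.6 = 85.80/hr
ρ = λ/(cμ) = 113.04/85.80 = 1.3175
Stable ⇔ ρ < 1: NO
Spare capacity = cμ − λ = 85.80 − 113.04 = -27.24/hr

Final: ρ = 1.3175; unstable; margin = -27.24/hr


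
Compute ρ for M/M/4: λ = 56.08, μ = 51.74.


ρ = λ/(cμ) = 56.08/(4·51.74) = 56.08/206.96 = 0.2710

Final: 0.2710


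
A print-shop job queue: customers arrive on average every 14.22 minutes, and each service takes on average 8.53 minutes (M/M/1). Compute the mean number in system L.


λ = 60/14.22 = 4.2194 /hr
μ = 60/8.53 = 7.0340 /hr
ρ = λ/μ = 4.2194/7.0340 = 0.5999
L = ρ/(1−ρ) = 0.5999/0.4001 = 1.4991

Final: 1.4991


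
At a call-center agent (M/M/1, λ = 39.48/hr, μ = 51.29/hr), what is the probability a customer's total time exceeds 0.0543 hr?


W ~ Exponential(μ−λ) for M/M/1.
μ − λ = 51.29 − 39.48 = 11.8100
P(W > t) = e^{−(μ−λ)t} = e^{−0.6413} = 0.526616

Final: 0.526616


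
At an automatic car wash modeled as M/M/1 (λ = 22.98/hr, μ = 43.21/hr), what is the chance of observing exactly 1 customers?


ρ = 22.98/43.21 = 0.5318
P_n = (1−ρ)·ρ^n = (1 − 0.5318)·0.5318^1 = 0.4682·0.531821 = 0.248987

Final: 0.248987


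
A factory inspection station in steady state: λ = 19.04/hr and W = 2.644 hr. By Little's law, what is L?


L = λW = 19.04·2.644 = 50.3418

Final: 50.3418


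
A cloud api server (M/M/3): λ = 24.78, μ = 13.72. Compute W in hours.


a = 1.8061; ρ = 0.6020; P₀ = 0.144830
Lq = P₀·a^c·ρ/(c!(1−ρ)²) = 0.54063
Wq = Lq/λ = 0.54063/24.78 = 0.02182 hr
W = Wq + 1/μ = 0.02182 + 0.07289 = 0.09470 hr

Final: 0.09470 hr


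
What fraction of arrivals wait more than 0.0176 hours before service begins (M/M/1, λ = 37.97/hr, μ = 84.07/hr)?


ρ = 37.97/84.07 = 0.4516
P(Wq > t) = ρ·e^{−(μ−λ)t} = 0.4516·e^{−0.8114}
= 0.4516·0.444253 = 0.200646

Final: 0.200646


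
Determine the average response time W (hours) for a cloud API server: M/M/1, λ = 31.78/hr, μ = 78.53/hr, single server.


W = 1/(μ−λ) = 1/(78.53 − 31.78) = 1/46.75 = 0.02139 hr

Final: 0.02139 hr


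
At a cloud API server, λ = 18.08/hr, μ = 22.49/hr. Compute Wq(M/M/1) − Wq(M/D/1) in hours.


ρ = 18.08/22.49 = 0.8039
Wq(M/M/1) = ρ/(μ−λ) = 0.8039/4.41 = 0.18229 hr
Wq(M/D/1) = ρ/(2(μ−λ)) = 0.09115 hr
Savings = 0.18229 − 0.09115 = 0.09115 hr

Final: 0.09115 hr


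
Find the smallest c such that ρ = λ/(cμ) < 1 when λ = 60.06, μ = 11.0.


Stability requires cμ > λ ⇔ c > λ/μ.
λ/μ = 60.06/11.0 = 5.4600
Minimum integer c = ⌊5.4600⌋ + 1 = 6
Check: 6·11.0 = 66.00 > 60.06, while 5·11.0 = 55.00 ≤ 60.06

Final: 6 servers


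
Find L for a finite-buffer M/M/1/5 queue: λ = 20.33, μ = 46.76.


ρ = 20.33/46.76 = 0.4348
L = ρ[1 − (K+1)ρ^K + Kρ^(K+1)] / [(1−ρ)(1−ρ^(K+1))]
Numerator: 0.4348·(1 − 6·0.015535 + 5·0.006754) = 0.408931
Denominator: (0.5652)·(0.993246) = 0.561409
L = 0.408931/0.561409 = 0.7284

Final: 0.7284


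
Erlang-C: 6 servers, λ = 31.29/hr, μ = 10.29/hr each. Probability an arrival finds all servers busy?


a = λ/μ = 3.0408; ρ = a/6 = 0.5068
P₀ = 0.046936 (from M/M/c formula)
C(c,a) = [a^c/(c!(1−ρ))]·P₀ = [790.57146/(720·0.4932)]·0.046936
= 2.22632·0.046936 = 0.104495

Final: 0.104495


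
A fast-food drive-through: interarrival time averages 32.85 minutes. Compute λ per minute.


λ = 1/(interarrival time) in consistent units.
1 minute = 1 min, so λ = 1/32.85 = 0.03044 per minute

Final: 0.03044 /min


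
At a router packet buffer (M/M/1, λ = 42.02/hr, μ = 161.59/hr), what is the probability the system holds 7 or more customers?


ρ = 42.02/161.59 = 0.2600
P(N ≥ n) = ρ^n = 0.2600^7 = 0.00008041

Final: 0.00008041


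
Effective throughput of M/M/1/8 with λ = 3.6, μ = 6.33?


ρ = 0.5687; P_K = (1−ρ)ρ^8/(1−ρ^9) = 0.004750
λ_eff = λ(1 − P_K) = 3.6·(1 − 0.004750) = 3.6·0.995250 = 3.5829 /hr

Final: 3.5829 /hr


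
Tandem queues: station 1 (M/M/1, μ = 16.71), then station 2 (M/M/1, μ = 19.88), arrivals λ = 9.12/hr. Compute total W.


Each node sees arrival rate λ = 9.12/hr (tandem ⇒ throughput preserved).
W₁ = 1/(μ₁−λ) = 1/(16.71−9.12) = 0.13175 hr
W₂ = 1/(μ₂−λ) = 1/(19.88−9.12) = 0.09294 hr
W_total = W₁ + W₂ = 0.13175 + 0.09294 = 0.22469 hr

Final: 0.22469 hr


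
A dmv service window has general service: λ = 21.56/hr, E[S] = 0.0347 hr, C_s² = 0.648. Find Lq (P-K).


ρ = λ·E[S] = 21.56·0.0347 = 0.7481
Lq = ρ²(1+C_s²)/(2(1−ρ)) = 0.5597·(1+0.648)/(2·0.2519)
= 0.5597·1.6480/0.5037 = 1.83109

Final: 1.83109


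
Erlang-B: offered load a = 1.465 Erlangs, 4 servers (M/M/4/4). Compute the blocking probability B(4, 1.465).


B(c,a) = (a^c/c!) / Σ_{k=0}^{c} a^k/k!
a^4/4! = 0.191928
Σ terms (k=0..4): 1.00000 + 1.46500 + 1.07311 + 0.52404 + 0.19193 = 4.254078
B = 0.191928/4.254078 = 0.045116

Final: 0.045116


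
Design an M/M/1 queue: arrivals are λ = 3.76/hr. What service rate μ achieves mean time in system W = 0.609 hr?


W = 1/(μ−λ) ⇒ μ − λ = 1/W = 1/0.609 = 1.6420
μ = λ + 1/W = 3.76 + 1.6420 = 5.4020 per hr

Final: 5.4020 /hr


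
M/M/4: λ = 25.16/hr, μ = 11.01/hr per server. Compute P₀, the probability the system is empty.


a = λ/μ = 25.16/11.01 = 2.2852; ρ = a/c = 0.5713
Σ_{k=0}^{3} a^k/k! (terms k=0..3) = 1.00000 + 2.28520 + 2.61106 + 1.98893 = 7.88518
Tail: a^4/(4!(1−ρ)) = 27.27051/(24·0.4287) = 2.65050
P₀ = 1/(7.88518 + 2.65050) = 1/10.53568 = 0.094916

Final: 0.094916


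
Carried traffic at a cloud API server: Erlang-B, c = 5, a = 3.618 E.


B(5,3.618) = 0.164726 (Erlang-B)
Carried load = a(1 − B) = 3.618·(1 − 0.164726) = 3.618·0.835274 = 3.0220 E

Final: 3.0220 Erlangs


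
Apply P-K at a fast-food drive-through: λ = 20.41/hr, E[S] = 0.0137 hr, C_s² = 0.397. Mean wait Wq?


ρ = λ·E[S] = 20.41·0.0137 = 0.2796
E[S²] = E[S]²(1+C_s²) = 0.0137²·(1+0.397) = 0.0002622
Wq = λ·E[S²]/(2(1−ρ)) = 20.41·0.0002622/(2·0.7204) = 0.003714 hr

Final: 0.003714 hr


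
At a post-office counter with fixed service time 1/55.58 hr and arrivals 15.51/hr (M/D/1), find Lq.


ρ = 15.51/55.58 = 0.2791
M/D/1: Lq = ρ²/(2(1−ρ)) = 0.07787/(2·0.7209) = 0.05401

Final: 0.05401


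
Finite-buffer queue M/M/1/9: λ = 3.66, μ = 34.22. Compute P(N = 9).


ρ = λ/μ = 3.66/34.22 = 0.1070
P_K = (1−ρ)ρ^K/(1−ρ^(K+1)) = (0.8930·0.000000001832)/(1 − 1.959e-10)
= 0.000000001636/1.000000 = 0.000000001636

Final: 0.000000001636


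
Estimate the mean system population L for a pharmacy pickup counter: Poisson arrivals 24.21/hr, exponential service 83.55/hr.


ρ = λ/μ = 24.21/83.55 = 0.2898
L = ρ/(1−ρ) = 0.2898/(1 − 0.2898) = 0.2898/0.7102 = 0.4080

Final: 0.4080


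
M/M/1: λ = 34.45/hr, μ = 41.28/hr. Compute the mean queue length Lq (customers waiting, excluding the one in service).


ρ = 34.45/41.28 = 0.8345
Lq = ρ²/(1−ρ) = 0.6965/0.1655 = 4.2094

Final: 4.2094


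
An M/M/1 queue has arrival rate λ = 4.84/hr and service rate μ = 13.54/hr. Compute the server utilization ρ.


ρ = λ/μ = 4.84/13.54 = 0.3575

Final: 0.3575


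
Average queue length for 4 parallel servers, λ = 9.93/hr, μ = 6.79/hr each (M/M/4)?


a = λ/μ = 1.4624; ρ = a/4 = 0.3656
P₀ = 0.229698
Lq = P₀·a^c·ρ / (c!·(1−ρ)²) = 0.229698·4.57423·0.3656/(24·0.40245)
= 0.03977

Final: 0.03977


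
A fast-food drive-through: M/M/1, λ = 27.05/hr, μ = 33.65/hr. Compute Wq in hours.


ρ = 27.05/33.65 = 0.8039
Wq = ρ/(μ−λ) = 0.8039/(33.65 − 27.05) = 0.8039/6.60 = 0.1218 hr

Final: 0.1218 hr


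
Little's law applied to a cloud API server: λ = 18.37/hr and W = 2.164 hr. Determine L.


L = λW = 18.37·2.164 = 39.7527

Final: 39.7527


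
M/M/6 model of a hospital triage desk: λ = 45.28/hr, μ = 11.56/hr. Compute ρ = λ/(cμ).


ρ = λ/(cμ) = 45.28/(6·11.56) = 45.28/69.36 = 0.6528

Final: 0.6528


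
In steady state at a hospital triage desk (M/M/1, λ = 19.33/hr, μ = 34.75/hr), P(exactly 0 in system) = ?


ρ = 19.33/34.75 = 0.5563
P_n = (1−ρ)·ρ^n = (1 − 0.5563)·0.5563^0 = 0.4437·1.000000 = 0.443741

Final: 0.443741


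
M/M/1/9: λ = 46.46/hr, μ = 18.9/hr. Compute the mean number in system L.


ρ = 46.46/18.9 = 2.4582
L = ρ[1 − (K+1)ρ^K + Kρ^(K+1)] / [(1−ρ)(1−ρ^(K+1))]
Numerator: 2.4582·(1 − 10·3277.604986 + 9·8057.012045) = 97684.137567
Denominator: (-1.4582)·(-8056.012045) = 11747.285289
L = 97684.137567/11747.285289 = 8.3155

Final: 8.3155


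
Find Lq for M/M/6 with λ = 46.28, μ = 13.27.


a = λ/μ = 3.4876; ρ = a/6 = 0.5813
P₀ = 0.029350
Lq = P₀·a^c·ρ / (c!·(1−ρ)²) = 0.029350·1799.42837·0.5813/(720·0.17534)
= 0.24316

Final: 0.24316


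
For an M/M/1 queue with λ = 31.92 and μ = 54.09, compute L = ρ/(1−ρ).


ρ = λ/μ = 31.92/54.09 = 0.5901
L = ρ/(1−ρ) = 0.5901/(1 − 0.5901) = 0.5901/0.4099 = 1.4398

Final: 1.4398


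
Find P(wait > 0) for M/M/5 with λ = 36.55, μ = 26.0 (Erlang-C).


a = λ/μ = 1.4058; ρ = a/5 = 0.2812
P₀ = 0.244904 (from M/M/c formula)
C(c,a) = [a^c/(c!(1−ρ))]·P₀ = [5.48997/(120·0.7188)]·0.244904
= 0.06364·0.244904 = 0.015586

Final: 0.015586


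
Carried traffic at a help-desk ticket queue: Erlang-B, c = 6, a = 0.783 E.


B(6,0.783) = 0.0001463 (Erlang-B)
Carried load = a(1 − B) = 0.783·(1 − 0.0001463) = 0.783·0.999854 = 0.7829 E

Final: 0.7829 Erlangs


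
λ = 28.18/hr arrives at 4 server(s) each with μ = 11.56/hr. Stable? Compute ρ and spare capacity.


Total capacity cμ = 4·11.56 = 46.24/hr
ρ = λ/(cμ) = 28.18/46.24 = 0.6094
Stable ⇔ ρ < 1: YES
Spare capacity = cμ − λ = 46.24 − 28.18 = 18.06/hr

Final: ρ = 0.6094; stable; margin = 18.06/hr


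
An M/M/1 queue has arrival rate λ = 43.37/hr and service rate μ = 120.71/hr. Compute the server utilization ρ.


ρ = λ/μ = 43.37/120.71 = 0.3593

Final: 0.3593


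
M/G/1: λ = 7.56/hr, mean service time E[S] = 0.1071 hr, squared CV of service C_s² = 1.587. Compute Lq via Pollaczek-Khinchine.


ρ = λ·E[S] = 7.56·0.1071 = 0.8097
Lq = ρ²(1+C_s²)/(2(1−ρ)) = 0.6556·(1+1.587)/(2·0.1903)
= 0.6556·2.5870/0.3806 = 4.45549

Final: 4.45549


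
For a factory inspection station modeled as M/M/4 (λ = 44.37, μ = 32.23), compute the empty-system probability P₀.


a = λ/μ = 44.37/32.23 = 1.3767; ρ = a/c = 0.3442
Σ_{k=0}^{3} a^k/k! (terms k=0..3) = 1.00000 + 1.37667 + 0.94761 + 0.43485 = 3.75912
Tail: a^4/(4!(1−ρ)) = 3.59184/(24·0.6558) = 0.22820
P₀ = 1/(3.75912 + 0.22820) = 1/3.98732 = 0.250795

Final: 0.250795


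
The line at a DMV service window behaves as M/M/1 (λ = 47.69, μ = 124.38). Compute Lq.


ρ = 47.69/124.38 = 0.3834
Lq = ρ²/(1−ρ) = 0.1470/0.6166 = 0.2384

Final: 0.2384


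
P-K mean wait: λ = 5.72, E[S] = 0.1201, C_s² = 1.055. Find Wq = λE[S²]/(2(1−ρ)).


ρ = λ·E[S] = 5.72·0.1201 = 0.6870
E[S²] = E[S]²(1+C_s²) = 0.1201²·(1+1.055) = 0.029641
Wq = λ·E[S²]/(2(1−ρ)) = 5.72·0.029641/(2·0.3130) = 0.27082 hr

Final: 0.27082 hr


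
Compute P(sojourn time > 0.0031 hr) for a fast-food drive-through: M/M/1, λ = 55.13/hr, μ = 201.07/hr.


W ~ Exponential(μ−λ) for M/M/1.
μ − λ = 201.07 − 55.13 = 145.9400
P(W > t) = e^{−(μ−λ)t} = e^{−0.4524} = 0.636091

Final: 0.636091


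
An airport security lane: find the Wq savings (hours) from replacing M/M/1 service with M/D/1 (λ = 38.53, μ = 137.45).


ρ = 38.53/137.45 = 0.2803
Wq(M/M/1) = ρ/(μ−λ) = 0.2803/98.92 = 0.002834 hr
Wq(M/D/1) = ρ/(2(μ−λ)) = 0.001417 hr
Savings = 0.002834 − 0.001417 = 0.001417 hr

Final: 0.001417 hr


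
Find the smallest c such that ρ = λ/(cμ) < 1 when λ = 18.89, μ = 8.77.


Stability requires cμ > λ ⇔ c > λ/μ.
λ/μ = 18.89/8.77 = 2.1539
Minimum integer c = ⌊2.1539⌋ + 1 = 3
Check: 3·8.77 = 26.31 > 18.89, while 2·8.77 = 17.54 ≤ 18.89

Final: 3 servers


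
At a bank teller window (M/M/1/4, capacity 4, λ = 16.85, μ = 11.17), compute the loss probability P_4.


ρ = λ/μ = 16.85/11.17 = 1.5085
P_K = (1−ρ)ρ^K/(1−ρ^(K+1)) = (-0.5085·5.178297)/(1 − 7.811486)
= -2.633189/-6.811486 = 0.386581

Final: 0.386581


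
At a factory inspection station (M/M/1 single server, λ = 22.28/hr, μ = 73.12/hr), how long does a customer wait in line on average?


ρ = 22.28/73.12 = 0.3047
Wq = ρ/(μ−λ) = 0.3047/(73.12 − 22.28) = 0.3047/50.84 = 0.005993 hr

Final: 0.005993 hr


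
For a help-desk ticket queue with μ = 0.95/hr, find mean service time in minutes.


Mean service time = 1/μ = 1/0.95 hour = 1.05263 hour
In minutes: 1.05263 × 60 = 63.1579 min

Final: 63.1579 min


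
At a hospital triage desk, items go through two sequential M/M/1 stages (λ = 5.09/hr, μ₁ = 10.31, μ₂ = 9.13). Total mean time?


Each node sees arrival rate λ = 5.09/hr (tandem ⇒ throughput preserved).
W₁ = 1/(μ₁−λ) = 1/(10.31−5.09) = 0.19157 hr
W₂ = 1/(μ₂−λ) = 1/(9.13−5.09) = 0.24752 hr
W_total = W₁ + W₂ = 0.19157 + 0.24752 = 0.43910 hr

Final: 0.43910 hr


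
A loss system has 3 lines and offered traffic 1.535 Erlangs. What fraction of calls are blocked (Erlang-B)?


B(c,a) = (a^c/c!) / Σ_{k=0}^{c} a^k/k!
a^3/3! = 0.602801
Σ terms (k=0..3): 1.00000 + 1.53500 + 1.17811 + 0.60280 = 4.315913
B = 0.602801/4.315913 = 0.139669

Final: 0.139669


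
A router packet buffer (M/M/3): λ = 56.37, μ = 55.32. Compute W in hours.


a = 1.0190; ρ = 0.3397; P₀ = 0.356483
Lq = P₀·a^c·ρ/(c!(1−ρ)²) = 0.04897
Wq = Lq/λ = 0.04897/56.37 = 0.0008687 hr
W = Wq + 1/μ = 0.0008687 + 0.01808 = 0.01895 hr

Final: 0.01895 hr


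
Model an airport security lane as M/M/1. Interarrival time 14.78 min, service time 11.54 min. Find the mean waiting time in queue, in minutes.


λ = 60/14.78 = 4.0595 /hr
μ = 60/11.54 = 5.1993 /hr
ρ = λ/μ = 4.0595/5.1993 = 0.7808
Wq = ρ/(μ−λ) = 0.7808/(5.1993−4.0595) = 0.68504 hr
In minutes: 0.68504·60 = 41.102 min

Final: 41.102 min


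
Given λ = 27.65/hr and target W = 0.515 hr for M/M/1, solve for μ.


W = 1/(μ−λ) ⇒ μ − λ = 1/W = 1/0.515 = 1.9417
μ = λ + 1/W = 27.65 + 1.9417 = 29.5917 per hr

Final: 29.5917 /hr


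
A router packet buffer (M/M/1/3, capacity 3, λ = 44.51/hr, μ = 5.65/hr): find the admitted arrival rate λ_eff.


ρ = 7.8779; P_K = (1−ρ)ρ^3/(1−ρ^4) = 0.873289
λ_eff = λ(1 − P_K) = 44.51·(1 − 0.873289) = 44.51·0.126711 = 5.6399 /hr

Final: 5.6399 /hr


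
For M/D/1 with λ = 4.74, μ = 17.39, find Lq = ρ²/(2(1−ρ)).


ρ = 4.74/17.39 = 0.2726
M/D/1: Lq = ρ²/(2(1−ρ)) = 0.07429/(2·0.7274) = 0.05107

Final: 0.05107


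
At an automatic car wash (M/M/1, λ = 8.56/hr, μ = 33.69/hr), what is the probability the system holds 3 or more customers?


ρ = 8.56/33.69 = 0.2541
P(N ≥ n) = ρ^n = 0.2541^3 = 0.016403

Final: 0.016403


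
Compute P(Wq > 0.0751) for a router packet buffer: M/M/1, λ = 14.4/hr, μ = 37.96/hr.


ρ = 14.4/37.96 = 0.3793
P(Wq > t) = ρ·e^{−(μ−λ)t} = 0.3793·e^{−1.7694}
= 0.3793·0.170443 = 0.064657

Final: 0.064657


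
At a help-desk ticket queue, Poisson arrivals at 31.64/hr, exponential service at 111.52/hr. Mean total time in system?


W = 1/(μ−λ) = 1/(111.52 − 31.64) = 1/79.88 = 0.01252 hr

Final: 0.01252 hr


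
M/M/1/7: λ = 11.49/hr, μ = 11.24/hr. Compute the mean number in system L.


ρ = 11.49/11.24 = 1.0222
L = ρ[1 − (K+1)ρ^K + Kρ^(K+1)] / [(1−ρ)(1−ρ^(K+1))]
Numerator: 1.0222·(1 − 8·1.166477 + 7·1.192421) = 0.015473
Denominator: (-0.02224)·(-0.192421) = 0.004280
L = 0.015473/0.004280 = 3.6154

Final: 3.6154


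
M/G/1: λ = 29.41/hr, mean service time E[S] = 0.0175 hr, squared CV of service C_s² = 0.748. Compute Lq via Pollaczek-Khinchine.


ρ = λ·E[S] = 29.41·0.0175 = 0.5147
Lq = ρ²(1+C_s²)/(2(1−ρ)) = 0.2649·(1+0.748)/(2·0.4853)
= 0.2649·1.7480/0.9706 = 0.47703

Final: 0.47703


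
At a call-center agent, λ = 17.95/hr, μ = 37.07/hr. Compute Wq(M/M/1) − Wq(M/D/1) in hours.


ρ = 17.95/37.07 = 0.4842
Wq(M/M/1) = ρ/(μ−λ) = 0.4842/19.12 = 0.02533 hr
Wq(M/D/1) = ρ/(2(μ−λ)) = 0.01266 hr
Savings = 0.02533 − 0.01266 = 0.01266 hr

Final: 0.01266 hr


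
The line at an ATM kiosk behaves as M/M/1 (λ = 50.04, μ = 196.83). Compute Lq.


ρ = 50.04/196.83 = 0.2542
Lq = ρ²/(1−ρ) = 0.06463/0.7458 = 0.08667

Final: 0.08667


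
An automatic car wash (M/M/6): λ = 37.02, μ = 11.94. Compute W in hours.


a = 3.1005; ρ = 0.5168; P₀ = 0.044119
Lq = P₀·a^c·ρ/(c!(1−ρ)²) = 0.12045
Wq = Lq/λ = 0.12045/37.02 = 0.003254 hr
W = Wq + 1/μ = 0.003254 + 0.08375 = 0.08701 hr

Final: 0.08701 hr


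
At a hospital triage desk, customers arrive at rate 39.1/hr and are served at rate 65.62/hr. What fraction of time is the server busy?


ρ = λ/μ = 39.1/65.62 = 0.5959

Final: 0.5959


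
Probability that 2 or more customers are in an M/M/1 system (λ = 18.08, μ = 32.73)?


ρ = 18.08/32.73 = 0.5524
P(N ≥ n) = ρ^n = 0.5524^2 = 0.305144

Final: 0.305144


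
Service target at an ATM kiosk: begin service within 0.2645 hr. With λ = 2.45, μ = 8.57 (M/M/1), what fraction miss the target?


ρ = 2.45/8.57 = 0.2859
P(Wq > t) = ρ·e^{−(μ−λ)t} = 0.2859·e^{−1.6187}
= 0.2859·0.198148 = 0.056647

Final: 0.056647


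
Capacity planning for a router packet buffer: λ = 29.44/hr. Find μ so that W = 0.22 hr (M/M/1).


W = 1/(μ−λ) ⇒ μ − λ = 1/W = 1/0.22 = 4.5455
μ = λ + 1/W = 29.44 + 4.5455 = 33.9855 per hr

Final: 33.9855 /hr
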